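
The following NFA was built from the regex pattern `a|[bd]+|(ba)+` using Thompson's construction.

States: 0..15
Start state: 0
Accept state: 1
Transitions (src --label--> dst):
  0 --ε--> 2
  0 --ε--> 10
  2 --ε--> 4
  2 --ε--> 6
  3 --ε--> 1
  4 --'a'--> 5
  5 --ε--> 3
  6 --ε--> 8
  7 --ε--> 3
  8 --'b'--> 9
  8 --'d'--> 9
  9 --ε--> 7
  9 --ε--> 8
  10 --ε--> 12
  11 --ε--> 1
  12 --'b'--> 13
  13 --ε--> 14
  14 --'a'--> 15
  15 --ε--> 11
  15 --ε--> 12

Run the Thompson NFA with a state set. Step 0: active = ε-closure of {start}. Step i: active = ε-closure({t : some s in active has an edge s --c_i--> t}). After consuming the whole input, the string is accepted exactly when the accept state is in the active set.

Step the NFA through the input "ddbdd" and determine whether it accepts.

Answer: ACCEPT

Derivation:
start: ε-closure({0}) = {0,2,4,6,8,10,12}
'd' @ 1: {1,3,7,8,9}  [accepting]
'd' @ 2: {1,3,7,8,9}  [accepting]
'b' @ 3: {1,3,7,8,9}  [accepting]
'd' @ 4: {1,3,7,8,9}  [accepting]
'd' @ 5: {1,3,7,8,9}  [accepting]
final: {1,3,7,8,9}; accept 1 in set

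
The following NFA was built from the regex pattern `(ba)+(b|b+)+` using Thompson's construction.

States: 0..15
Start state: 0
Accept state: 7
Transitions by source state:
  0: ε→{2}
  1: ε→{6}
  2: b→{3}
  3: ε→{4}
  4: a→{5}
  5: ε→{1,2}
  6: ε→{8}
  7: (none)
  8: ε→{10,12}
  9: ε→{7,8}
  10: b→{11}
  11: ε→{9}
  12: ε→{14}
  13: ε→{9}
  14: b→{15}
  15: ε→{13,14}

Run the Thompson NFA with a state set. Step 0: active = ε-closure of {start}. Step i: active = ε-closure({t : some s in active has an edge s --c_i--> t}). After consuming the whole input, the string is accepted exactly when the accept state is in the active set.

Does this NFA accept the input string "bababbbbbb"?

S₀ = ε-closure({0}) = {0,2}
'b' @ 1: {3,4}
'a' @ 2: {1,2,5,6,8,10,12,14}
'b' @ 3: {3,4,7,8,9,10,11,12,13,14,15}  [accepting]
'a' @ 4: {1,2,5,6,8,10,12,14}
'b' @ 5: {3,4,7,8,9,10,11,12,13,14,15}  [accepting]
'b' @ 6: {7,8,9,10,11,12,13,14,15}  [accepting]
'b' @ 7: {7,8,9,10,11,12,13,14,15}  [accepting]
'b' @ 8: {7,8,9,10,11,12,13,14,15}  [accepting]
'b' @ 9: {7,8,9,10,11,12,13,14,15}  [accepting]
'b' @ 10: {7,8,9,10,11,12,13,14,15}  [accepting]
final: {7,8,9,10,11,12,13,14,15}; accept 7 in set

Answer: ACCEPT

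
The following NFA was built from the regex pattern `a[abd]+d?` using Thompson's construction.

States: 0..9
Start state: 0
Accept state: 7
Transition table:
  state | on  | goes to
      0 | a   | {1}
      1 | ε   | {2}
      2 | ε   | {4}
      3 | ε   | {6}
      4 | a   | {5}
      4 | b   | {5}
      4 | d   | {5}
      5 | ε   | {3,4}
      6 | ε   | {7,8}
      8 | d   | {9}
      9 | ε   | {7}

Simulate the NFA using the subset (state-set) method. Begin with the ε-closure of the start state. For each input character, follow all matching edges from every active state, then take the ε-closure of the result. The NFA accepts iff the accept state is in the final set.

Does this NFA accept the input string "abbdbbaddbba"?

initial (ε-close {0}): {0}
'a' @ 1: {1,2,4}
'b' @ 2: {3,4,5,6,7,8}  ✓accept
'b' @ 3: {3,4,5,6,7,8}  ✓accept
'd' @ 4: {3,4,5,6,7,8,9}  ✓accept
'b' @ 5: {3,4,5,6,7,8}  ✓accept
'b' @ 6: {3,4,5,6,7,8}  ✓accept
'a' @ 7: {3,4,5,6,7,8}  ✓accept
'd' @ 8: {3,4,5,6,7,8,9}  ✓accept
'd' @ 9: {3,4,5,6,7,8,9}  ✓accept
'b' @ 10: {3,4,5,6,7,8}  ✓accept
'b' @ 11: {3,4,5,6,7,8}  ✓accept
'a' @ 12: {3,4,5,6,7,8}  ✓accept
end set {3,4,5,6,7,8} — state 7 in

Answer: ACCEPT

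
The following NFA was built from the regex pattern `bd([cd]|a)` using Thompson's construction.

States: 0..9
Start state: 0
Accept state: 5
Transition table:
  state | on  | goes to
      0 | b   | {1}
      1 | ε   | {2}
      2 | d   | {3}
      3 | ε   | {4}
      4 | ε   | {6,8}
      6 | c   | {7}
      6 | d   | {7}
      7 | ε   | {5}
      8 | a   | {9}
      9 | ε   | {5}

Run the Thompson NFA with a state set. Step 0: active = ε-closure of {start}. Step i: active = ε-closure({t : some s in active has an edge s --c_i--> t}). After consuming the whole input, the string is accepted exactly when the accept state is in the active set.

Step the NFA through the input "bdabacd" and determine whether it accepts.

initial (ε-close {0}): {0}
'b' @ 1: {1,2}
'd' @ 2: {3,4,6,8}
'a' @ 3: {5,9}  (accept∈set)
'b' @ 4: {}  — no active states
rest 'acd' ignored (set empty)
after full input: {}  (accept=5 not in)

Answer: REJECT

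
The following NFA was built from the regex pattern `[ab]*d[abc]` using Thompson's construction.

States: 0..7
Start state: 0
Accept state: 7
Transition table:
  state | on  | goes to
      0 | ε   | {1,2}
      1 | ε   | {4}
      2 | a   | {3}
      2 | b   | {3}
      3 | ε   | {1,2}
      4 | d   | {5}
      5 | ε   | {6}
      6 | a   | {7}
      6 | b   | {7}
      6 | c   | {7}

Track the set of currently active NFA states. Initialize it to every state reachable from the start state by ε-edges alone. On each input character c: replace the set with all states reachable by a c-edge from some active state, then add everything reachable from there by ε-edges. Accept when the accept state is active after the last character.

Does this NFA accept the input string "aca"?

S₀ = ε-closure({0}) = {0,1,2,4}
'a' @ 1: {1,2,3,4}
'c' @ 2: {}  — state set empty
rest 'a' ignored (set empty)
end set {} — state 7 not in

Answer: REJECT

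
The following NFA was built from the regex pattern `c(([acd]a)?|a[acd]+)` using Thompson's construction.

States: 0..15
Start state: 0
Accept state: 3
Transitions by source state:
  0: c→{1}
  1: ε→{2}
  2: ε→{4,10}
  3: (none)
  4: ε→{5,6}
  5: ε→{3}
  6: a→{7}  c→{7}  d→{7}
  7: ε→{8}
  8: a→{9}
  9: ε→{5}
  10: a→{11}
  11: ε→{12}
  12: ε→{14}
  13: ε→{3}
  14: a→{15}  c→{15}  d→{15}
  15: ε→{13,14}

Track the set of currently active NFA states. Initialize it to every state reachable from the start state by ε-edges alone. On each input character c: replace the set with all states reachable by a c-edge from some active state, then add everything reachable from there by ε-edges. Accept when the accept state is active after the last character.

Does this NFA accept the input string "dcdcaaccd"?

start: ε-closure({0}) = {0}
'd' @ 1: {}  — dead — no transitions
rest 'cdcaaccd' ignored (set empty)
end set {} — state 3 not in

Answer: REJECT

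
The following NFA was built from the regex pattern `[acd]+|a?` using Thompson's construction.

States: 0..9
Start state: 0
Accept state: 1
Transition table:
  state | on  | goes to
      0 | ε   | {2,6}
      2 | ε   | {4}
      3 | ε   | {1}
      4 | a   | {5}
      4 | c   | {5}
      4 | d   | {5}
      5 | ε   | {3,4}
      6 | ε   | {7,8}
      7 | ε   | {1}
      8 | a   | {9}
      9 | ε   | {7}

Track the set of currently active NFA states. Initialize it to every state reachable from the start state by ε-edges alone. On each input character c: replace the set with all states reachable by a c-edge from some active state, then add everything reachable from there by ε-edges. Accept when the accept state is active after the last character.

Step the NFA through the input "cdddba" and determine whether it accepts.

Answer: REJECT

Trace:
S₀ = ε-closure({0}) = {0,1,2,4,6,7,8}
'c' @ 1: {1,3,4,5}  (accept∈set)
'd' @ 2: {1,3,4,5}  (accept∈set)
'd' @ 3: {1,3,4,5}  (accept∈set)
'd' @ 4: {1,3,4,5}  (accept∈set)
'b' @ 5: {}  — dead — no transitions
rest 'a' ignored (set empty)
final: {}; accept 1 not in set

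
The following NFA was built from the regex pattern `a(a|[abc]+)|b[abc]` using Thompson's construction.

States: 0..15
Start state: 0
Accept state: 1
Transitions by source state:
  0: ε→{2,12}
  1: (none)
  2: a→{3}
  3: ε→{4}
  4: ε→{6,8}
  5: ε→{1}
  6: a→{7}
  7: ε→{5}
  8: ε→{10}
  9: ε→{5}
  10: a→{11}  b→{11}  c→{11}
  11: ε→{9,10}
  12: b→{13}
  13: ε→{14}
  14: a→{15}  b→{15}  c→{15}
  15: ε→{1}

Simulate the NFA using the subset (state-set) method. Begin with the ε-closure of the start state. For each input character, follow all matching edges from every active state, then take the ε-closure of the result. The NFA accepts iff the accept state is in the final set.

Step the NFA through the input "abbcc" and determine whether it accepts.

S₀ = ε-closure({0}) = {0,2,12}
'a' @ 1: {3,4,6,8,10}
'b' @ 2: {1,5,9,10,11}  [accepting]
'b' @ 3: {1,5,9,10,11}  [accepting]
'c' @ 4: {1,5,9,10,11}  [accepting]
'c' @ 5: {1,5,9,10,11}  [accepting]
after full input: {1,5,9,10,11}  (accept=1 in)

Answer: ACCEPT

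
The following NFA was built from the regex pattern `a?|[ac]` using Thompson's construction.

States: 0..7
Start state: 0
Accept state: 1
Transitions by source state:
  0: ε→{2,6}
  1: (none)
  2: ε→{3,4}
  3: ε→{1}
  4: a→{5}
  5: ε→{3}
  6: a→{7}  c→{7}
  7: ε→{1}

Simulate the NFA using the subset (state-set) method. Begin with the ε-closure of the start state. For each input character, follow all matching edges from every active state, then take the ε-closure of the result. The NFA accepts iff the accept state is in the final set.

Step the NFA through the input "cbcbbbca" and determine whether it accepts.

Answer: REJECT

Steps:
initial (ε-close {0}): {0,1,2,3,4,6}
'c' @ 1: {1,7}  [accepting]
'b' @ 2: {}  — state set empty
rest 'cbbbca' ignored (set empty)
after full input: {}  (accept=1 not in)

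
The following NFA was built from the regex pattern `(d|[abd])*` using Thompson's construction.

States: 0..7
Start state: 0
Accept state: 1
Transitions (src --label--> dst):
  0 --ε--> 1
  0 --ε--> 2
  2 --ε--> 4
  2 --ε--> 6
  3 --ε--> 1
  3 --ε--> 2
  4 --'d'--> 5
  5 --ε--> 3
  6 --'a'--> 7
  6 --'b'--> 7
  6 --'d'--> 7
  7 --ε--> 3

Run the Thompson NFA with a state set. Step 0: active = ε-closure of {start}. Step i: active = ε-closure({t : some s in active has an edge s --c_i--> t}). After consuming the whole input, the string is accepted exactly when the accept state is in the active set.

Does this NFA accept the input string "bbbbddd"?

start: ε-closure({0}) = {0,1,2,4,6}
'b' @ 1: {1,2,3,4,6,7}  (accept∈set)
'b' @ 2: {1,2,3,4,6,7}  (accept∈set)
'b' @ 3: {1,2,3,4,6,7}  (accept∈set)
'b' @ 4: {1,2,3,4,6,7}  (accept∈set)
'd' @ 5: {1,2,3,4,5,6,7}  (accept∈set)
'd' @ 6: {1,2,3,4,5,6,7}  (accept∈set)
'd' @ 7: {1,2,3,4,5,6,7}  (accept∈set)
final: {1,2,3,4,5,6,7}; accept 1 in set

Answer: ACCEPT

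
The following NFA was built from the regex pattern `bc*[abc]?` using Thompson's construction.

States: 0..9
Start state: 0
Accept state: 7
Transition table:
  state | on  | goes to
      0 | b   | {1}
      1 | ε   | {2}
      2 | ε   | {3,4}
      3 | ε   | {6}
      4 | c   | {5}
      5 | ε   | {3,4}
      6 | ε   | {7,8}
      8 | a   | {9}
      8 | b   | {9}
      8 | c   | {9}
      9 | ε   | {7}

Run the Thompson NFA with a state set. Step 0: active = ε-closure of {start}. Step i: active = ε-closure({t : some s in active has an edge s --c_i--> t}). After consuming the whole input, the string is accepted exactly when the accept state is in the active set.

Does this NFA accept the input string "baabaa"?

Answer: REJECT

Steps:
start: ε-closure({0}) = {0}
'b' @ 1: {1,2,3,4,6,7,8}  (accept∈set)
'a' @ 2: {7,9}  (accept∈set)
'a' @ 3: {}  — state set empty
rest 'baa' ignored (set empty)
final: {}; accept 7 not in set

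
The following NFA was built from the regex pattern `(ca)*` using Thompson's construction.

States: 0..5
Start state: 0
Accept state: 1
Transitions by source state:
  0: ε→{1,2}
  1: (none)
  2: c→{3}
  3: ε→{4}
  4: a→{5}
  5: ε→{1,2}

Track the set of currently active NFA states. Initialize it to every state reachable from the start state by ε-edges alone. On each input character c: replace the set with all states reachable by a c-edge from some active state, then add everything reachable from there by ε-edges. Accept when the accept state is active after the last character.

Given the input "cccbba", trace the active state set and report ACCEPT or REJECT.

Answer: REJECT

Trace:
S₀ = ε-closure({0}) = {0,1,2}
'c' @ 1: {3,4}
'c' @ 2: {}  — dead — no transitions
rest 'cbba' ignored (set empty)
final: {}; accept 1 not in set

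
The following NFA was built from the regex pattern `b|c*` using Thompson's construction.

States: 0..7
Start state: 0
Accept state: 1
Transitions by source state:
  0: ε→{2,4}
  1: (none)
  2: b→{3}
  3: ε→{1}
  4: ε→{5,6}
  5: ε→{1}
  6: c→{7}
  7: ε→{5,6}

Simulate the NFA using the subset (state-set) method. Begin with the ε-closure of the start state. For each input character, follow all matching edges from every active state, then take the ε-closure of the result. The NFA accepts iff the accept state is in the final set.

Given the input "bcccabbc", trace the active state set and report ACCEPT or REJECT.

Answer: REJECT

Derivation:
S₀ = ε-closure({0}) = {0,1,2,4,5,6}
'b' @ 1: {1,3}  ✓accept
'c' @ 2: {}  — state set empty
rest 'ccabbc' ignored (set empty)
after full input: {}  (accept=1 not in)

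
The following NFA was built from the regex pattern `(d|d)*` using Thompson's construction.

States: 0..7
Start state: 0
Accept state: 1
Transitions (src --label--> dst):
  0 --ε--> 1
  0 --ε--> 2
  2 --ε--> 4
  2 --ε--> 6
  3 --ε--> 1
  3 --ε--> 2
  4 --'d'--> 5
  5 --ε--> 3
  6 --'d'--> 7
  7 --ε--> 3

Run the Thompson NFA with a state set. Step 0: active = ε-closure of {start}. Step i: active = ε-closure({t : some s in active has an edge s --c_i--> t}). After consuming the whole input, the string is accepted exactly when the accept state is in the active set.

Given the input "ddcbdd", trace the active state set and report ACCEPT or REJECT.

start: ε-closure({0}) = {0,1,2,4,6}
'd' @ 1: {1,2,3,4,5,6,7}  ✓accept
'd' @ 2: {1,2,3,4,5,6,7}  ✓accept
'c' @ 3: {}  — no active states
rest 'bdd' ignored (set empty)
final: {}; accept 1 not in set

Answer: REJECT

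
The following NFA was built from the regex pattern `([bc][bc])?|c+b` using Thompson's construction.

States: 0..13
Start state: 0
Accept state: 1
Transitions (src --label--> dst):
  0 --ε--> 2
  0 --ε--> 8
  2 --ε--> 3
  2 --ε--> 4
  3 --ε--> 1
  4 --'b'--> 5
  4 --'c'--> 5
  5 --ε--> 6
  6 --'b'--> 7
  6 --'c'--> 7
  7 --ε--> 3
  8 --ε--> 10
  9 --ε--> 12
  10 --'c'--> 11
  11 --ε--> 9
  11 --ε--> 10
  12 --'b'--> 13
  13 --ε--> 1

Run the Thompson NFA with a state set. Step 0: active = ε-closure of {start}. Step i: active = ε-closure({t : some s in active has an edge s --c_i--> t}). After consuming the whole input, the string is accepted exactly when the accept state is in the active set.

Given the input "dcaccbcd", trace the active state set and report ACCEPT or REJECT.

start: ε-closure({0}) = {0,1,2,3,4,8,10}
'd' @ 1: {}  — no active states
rest 'caccbcd' ignored (set empty)
final: {}; accept 1 not in set

Answer: REJECT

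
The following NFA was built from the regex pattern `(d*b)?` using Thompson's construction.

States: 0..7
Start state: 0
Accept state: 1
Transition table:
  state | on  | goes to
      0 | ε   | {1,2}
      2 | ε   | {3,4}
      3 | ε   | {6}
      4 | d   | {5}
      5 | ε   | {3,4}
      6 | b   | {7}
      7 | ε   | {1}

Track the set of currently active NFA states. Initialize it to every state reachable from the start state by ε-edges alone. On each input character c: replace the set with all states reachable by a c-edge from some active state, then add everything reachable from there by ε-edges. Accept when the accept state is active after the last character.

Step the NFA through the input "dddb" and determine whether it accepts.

initial (ε-close {0}): {0,1,2,3,4,6}
'd' @ 1: {3,4,5,6}
'd' @ 2: {3,4,5,6}
'd' @ 3: {3,4,5,6}
'b' @ 4: {1,7}  ✓accept
end set {1,7} — state 1 in

Answer: ACCEPT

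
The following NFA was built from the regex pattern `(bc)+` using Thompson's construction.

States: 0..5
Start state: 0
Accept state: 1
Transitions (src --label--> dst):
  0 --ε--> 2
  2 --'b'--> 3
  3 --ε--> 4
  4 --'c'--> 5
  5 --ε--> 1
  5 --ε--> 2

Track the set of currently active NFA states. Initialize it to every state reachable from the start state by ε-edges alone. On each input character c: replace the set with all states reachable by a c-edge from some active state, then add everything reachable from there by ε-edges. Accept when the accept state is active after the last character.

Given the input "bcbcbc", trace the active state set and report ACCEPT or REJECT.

Answer: ACCEPT

Steps:
start: ε-closure({0}) = {0,2}
'b' @ 1: {3,4}
'c' @ 2: {1,2,5}  [accepting]
'b' @ 3: {3,4}
'c' @ 4: {1,2,5}  [accepting]
'b' @ 5: {3,4}
'c' @ 6: {1,2,5}  [accepting]
after full input: {1,2,5}  (accept=1 in)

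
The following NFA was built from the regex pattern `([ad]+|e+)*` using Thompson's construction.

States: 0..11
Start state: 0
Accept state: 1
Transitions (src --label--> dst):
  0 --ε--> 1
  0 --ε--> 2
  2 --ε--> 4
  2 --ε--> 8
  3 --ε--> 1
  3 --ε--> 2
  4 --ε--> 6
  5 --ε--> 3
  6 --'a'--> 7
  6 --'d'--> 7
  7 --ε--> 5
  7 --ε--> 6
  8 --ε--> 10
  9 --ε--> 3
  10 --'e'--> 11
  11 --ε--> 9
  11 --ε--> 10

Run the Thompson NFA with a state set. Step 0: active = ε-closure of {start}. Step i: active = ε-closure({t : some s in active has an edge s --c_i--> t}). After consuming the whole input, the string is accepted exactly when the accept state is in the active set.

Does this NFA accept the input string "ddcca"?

Answer: REJECT

Steps:
S₀ = ε-closure({0}) = {0,1,2,4,6,8,10}
'd' @ 1: {1,2,3,4,5,6,7,8,10}  ✓accept
'd' @ 2: {1,2,3,4,5,6,7,8,10}  ✓accept
'c' @ 3: {}  — dead — no transitions
rest 'ca' ignored (set empty)
end set {} — state 1 not in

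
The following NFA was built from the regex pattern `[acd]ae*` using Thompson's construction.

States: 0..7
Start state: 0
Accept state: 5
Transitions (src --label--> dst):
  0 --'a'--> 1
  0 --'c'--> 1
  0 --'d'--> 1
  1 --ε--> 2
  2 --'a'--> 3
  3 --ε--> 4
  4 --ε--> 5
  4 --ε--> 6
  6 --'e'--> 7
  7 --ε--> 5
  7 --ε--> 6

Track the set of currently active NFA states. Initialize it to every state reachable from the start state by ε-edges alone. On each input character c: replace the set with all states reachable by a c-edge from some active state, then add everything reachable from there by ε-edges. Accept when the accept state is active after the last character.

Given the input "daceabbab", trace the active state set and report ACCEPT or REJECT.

initial (ε-close {0}): {0}
'd' @ 1: {1,2}
'a' @ 2: {3,4,5,6}  ✓accept
'c' @ 3: {}  — state set empty
rest 'eabbab' ignored (set empty)
final: {}; accept 5 not in set

Answer: REJECT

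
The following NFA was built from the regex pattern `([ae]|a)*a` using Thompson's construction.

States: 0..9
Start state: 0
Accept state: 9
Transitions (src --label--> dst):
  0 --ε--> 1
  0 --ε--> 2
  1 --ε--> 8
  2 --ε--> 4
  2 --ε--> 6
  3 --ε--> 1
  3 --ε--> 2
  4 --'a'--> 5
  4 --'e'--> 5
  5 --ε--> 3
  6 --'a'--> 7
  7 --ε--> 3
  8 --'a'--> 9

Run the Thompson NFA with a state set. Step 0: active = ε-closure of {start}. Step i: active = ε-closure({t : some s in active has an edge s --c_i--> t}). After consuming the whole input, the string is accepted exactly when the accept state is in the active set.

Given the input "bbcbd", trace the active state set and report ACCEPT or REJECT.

start: ε-closure({0}) = {0,1,2,4,6,8}
'b' @ 1: {}  — state set empty
rest 'bcbd' ignored (set empty)
after full input: {}  (accept=9 not in)

Answer: REJECT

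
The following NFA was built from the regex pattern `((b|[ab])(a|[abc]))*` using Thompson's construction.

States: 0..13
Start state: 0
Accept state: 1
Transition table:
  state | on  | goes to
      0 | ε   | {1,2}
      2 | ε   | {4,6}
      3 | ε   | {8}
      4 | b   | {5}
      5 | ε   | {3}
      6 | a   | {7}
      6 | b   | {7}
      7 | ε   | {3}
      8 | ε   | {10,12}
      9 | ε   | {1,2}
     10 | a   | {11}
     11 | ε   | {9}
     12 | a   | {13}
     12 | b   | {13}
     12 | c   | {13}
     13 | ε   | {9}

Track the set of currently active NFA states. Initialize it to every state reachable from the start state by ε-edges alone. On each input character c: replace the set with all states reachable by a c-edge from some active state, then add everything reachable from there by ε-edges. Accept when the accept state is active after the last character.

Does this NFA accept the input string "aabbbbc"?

Answer: REJECT

Derivation:
S₀ = ε-closure({0}) = {0,1,2,4,6}
'a' @ 1: {3,7,8,10,12}
'a' @ 2: {1,2,4,6,9,11,13}  [accepting]
'b' @ 3: {3,5,7,8,10,12}
'b' @ 4: {1,2,4,6,9,13}  [accepting]
'b' @ 5: {3,5,7,8,10,12}
'b' @ 6: {1,2,4,6,9,13}  [accepting]
'c' @ 7: {}  — no active states
after full input: {}  (accept=1 not in)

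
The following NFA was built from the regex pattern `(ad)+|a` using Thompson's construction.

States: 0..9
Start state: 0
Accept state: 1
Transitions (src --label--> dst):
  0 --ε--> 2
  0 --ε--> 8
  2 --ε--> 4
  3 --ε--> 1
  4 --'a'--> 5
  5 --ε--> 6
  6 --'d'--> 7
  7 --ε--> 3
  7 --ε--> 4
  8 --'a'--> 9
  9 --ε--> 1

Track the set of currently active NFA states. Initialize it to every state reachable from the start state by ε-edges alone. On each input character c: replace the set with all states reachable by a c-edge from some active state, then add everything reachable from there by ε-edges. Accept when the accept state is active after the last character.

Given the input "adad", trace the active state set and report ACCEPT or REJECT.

Answer: ACCEPT

Steps:
S₀ = ε-closure({0}) = {0,2,4,8}
'a' @ 1: {1,5,6,9}  ✓accept
'd' @ 2: {1,3,4,7}  ✓accept
'a' @ 3: {5,6}
'd' @ 4: {1,3,4,7}  ✓accept
after full input: {1,3,4,7}  (accept=1 in)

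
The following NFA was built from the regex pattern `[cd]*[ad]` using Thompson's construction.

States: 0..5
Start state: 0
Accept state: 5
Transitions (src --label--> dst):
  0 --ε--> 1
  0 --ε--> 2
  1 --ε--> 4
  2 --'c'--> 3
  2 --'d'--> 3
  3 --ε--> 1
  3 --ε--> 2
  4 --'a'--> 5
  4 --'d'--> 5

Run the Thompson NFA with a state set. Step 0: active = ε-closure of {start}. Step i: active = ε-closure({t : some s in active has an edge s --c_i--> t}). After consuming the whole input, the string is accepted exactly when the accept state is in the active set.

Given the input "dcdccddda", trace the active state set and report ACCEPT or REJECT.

S₀ = ε-closure({0}) = {0,1,2,4}
'd' @ 1: {1,2,3,4,5}  ✓accept
'c' @ 2: {1,2,3,4}
'd' @ 3: {1,2,3,4,5}  ✓accept
'c' @ 4: {1,2,3,4}
'c' @ 5: {1,2,3,4}
'd' @ 6: {1,2,3,4,5}  ✓accept
'd' @ 7: {1,2,3,4,5}  ✓accept
'd' @ 8: {1,2,3,4,5}  ✓accept
'a' @ 9: {5}  ✓accept
end set {5} — state 5 in

Answer: ACCEPT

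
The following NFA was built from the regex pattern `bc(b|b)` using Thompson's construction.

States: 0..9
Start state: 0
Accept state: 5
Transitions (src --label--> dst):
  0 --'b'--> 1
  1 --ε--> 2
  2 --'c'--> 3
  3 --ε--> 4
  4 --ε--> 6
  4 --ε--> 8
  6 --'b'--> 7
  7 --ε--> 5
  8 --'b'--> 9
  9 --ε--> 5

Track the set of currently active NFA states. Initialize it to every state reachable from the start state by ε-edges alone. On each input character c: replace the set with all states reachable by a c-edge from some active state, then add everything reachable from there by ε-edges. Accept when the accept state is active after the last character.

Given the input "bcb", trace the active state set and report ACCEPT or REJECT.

initial (ε-close {0}): {0}
'b' @ 1: {1,2}
'c' @ 2: {3,4,6,8}
'b' @ 3: {5,7,9}  (accept∈set)
final: {5,7,9}; accept 5 in set

Answer: ACCEPT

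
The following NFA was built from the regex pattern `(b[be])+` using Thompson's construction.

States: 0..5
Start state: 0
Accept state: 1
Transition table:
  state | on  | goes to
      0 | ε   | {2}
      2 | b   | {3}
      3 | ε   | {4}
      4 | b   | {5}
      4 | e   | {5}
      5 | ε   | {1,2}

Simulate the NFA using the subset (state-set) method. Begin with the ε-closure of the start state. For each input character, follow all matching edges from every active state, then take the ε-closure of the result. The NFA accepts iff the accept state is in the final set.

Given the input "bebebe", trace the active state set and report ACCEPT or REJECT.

Answer: ACCEPT

Derivation:
initial (ε-close {0}): {0,2}
'b' @ 1: {3,4}
'e' @ 2: {1,2,5}  ✓accept
'b' @ 3: {3,4}
'e' @ 4: {1,2,5}  ✓accept
'b' @ 5: {3,4}
'e' @ 6: {1,2,5}  ✓accept
final: {1,2,5}; accept 1 in set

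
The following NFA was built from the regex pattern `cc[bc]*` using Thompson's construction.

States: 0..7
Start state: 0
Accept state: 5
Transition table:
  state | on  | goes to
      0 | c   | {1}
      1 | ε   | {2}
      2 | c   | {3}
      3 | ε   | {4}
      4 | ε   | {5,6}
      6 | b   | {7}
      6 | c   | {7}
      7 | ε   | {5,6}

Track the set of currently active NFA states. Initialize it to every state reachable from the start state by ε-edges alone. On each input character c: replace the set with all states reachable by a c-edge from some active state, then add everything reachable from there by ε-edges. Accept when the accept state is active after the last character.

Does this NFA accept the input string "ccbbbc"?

Answer: ACCEPT

Steps:
start: ε-closure({0}) = {0}
'c' @ 1: {1,2}
'c' @ 2: {3,4,5,6}  [accepting]
'b' @ 3: {5,6,7}  [accepting]
'b' @ 4: {5,6,7}  [accepting]
'b' @ 5: {5,6,7}  [accepting]
'c' @ 6: {5,6,7}  [accepting]
final: {5,6,7}; accept 5 in set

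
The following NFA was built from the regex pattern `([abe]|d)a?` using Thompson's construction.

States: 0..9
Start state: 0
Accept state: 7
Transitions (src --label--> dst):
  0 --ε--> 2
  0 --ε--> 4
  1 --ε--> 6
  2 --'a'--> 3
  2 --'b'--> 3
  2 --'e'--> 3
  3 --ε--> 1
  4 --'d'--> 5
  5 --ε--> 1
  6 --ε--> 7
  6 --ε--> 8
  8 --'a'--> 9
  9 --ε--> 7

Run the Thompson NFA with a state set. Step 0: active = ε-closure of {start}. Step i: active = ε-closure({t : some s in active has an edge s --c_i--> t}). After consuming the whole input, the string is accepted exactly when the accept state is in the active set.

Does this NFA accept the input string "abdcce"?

start: ε-closure({0}) = {0,2,4}
'a' @ 1: {1,3,6,7,8}  ✓accept
'b' @ 2: {}  — no active states
rest 'dcce' ignored (set empty)
final: {}; accept 7 not in set

Answer: REJECT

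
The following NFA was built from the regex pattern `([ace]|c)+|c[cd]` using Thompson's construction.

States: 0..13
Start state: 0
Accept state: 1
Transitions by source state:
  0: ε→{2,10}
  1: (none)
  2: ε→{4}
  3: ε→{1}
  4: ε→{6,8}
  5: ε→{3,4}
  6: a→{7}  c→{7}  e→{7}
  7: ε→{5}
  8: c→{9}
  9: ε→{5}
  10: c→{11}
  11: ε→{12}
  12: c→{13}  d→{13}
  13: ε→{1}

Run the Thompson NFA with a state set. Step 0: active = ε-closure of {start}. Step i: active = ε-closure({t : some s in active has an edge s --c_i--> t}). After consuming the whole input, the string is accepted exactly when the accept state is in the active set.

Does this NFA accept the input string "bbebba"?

start: ε-closure({0}) = {0,2,4,6,8,10}
'b' @ 1: {}  — dead — no transitions
rest 'bebba' ignored (set empty)
end set {} — state 1 not in

Answer: REJECT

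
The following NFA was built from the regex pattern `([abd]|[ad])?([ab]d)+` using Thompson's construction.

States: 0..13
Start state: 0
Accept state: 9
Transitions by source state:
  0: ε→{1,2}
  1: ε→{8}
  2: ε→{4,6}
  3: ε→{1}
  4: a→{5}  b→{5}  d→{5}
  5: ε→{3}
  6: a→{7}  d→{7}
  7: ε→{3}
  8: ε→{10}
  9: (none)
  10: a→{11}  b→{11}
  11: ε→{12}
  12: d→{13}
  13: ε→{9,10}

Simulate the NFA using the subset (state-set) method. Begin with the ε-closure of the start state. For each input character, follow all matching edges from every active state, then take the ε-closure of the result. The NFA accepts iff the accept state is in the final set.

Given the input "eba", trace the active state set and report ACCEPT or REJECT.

S₀ = ε-closure({0}) = {0,1,2,4,6,8,10}
'e' @ 1: {}  — no active states
rest 'ba' ignored (set empty)
end set {} — state 9 not in

Answer: REJECT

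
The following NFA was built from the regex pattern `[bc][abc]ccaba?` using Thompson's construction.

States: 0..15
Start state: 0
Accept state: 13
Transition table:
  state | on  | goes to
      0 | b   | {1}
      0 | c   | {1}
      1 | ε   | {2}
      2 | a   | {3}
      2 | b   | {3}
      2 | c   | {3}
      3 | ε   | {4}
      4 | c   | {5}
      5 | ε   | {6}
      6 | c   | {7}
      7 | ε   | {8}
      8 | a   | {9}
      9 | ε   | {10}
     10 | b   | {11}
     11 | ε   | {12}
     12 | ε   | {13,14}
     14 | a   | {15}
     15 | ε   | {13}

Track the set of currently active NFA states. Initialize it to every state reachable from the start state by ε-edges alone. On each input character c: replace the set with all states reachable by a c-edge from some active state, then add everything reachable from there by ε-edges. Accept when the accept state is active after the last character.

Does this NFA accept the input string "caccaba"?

start: ε-closure({0}) = {0}
'c' @ 1: {1,2}
'a' @ 2: {3,4}
'c' @ 3: {5,6}
'c' @ 4: {7,8}
'a' @ 5: {9,10}
'b' @ 6: {11,12,13,14}  ✓accept
'a' @ 7: {13,15}  ✓accept
final: {13,15}; accept 13 in set

Answer: ACCEPT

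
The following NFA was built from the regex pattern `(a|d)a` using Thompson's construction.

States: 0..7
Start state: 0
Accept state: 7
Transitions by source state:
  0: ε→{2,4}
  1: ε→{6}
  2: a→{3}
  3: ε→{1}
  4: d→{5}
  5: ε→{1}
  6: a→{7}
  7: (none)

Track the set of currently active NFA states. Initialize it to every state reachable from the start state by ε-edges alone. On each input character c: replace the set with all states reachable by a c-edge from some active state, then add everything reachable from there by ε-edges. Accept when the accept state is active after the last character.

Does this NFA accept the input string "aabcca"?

Answer: REJECT

Derivation:
S₀ = ε-closure({0}) = {0,2,4}
'a' @ 1: {1,3,6}
'a' @ 2: {7}  ✓accept
'b' @ 3: {}  — no active states
rest 'cca' ignored (set empty)
final: {}; accept 7 not in set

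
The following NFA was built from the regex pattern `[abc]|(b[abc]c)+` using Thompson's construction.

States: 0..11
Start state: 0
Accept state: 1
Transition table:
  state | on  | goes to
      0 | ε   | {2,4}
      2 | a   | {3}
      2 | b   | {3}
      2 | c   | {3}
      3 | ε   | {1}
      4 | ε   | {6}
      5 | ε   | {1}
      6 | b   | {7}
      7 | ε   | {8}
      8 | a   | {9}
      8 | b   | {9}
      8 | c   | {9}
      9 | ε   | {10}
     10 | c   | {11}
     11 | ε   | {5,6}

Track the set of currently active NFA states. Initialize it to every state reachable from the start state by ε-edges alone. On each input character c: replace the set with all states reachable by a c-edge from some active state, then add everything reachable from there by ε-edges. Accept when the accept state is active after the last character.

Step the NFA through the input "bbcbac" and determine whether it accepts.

start: ε-closure({0}) = {0,2,4,6}
'b' @ 1: {1,3,7,8}  ✓accept
'b' @ 2: {9,10}
'c' @ 3: {1,5,6,11}  ✓accept
'b' @ 4: {7,8}
'a' @ 5: {9,10}
'c' @ 6: {1,5,6,11}  ✓accept
after full input: {1,5,6,11}  (accept=1 in)

Answer: ACCEPT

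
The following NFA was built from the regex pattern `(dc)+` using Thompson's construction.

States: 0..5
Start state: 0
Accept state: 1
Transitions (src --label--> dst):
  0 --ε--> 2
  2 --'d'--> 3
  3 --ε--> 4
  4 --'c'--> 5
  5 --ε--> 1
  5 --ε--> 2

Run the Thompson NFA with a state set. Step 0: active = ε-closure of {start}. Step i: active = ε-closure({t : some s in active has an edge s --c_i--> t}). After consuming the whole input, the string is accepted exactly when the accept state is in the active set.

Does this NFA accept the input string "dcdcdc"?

Answer: ACCEPT

Derivation:
S₀ = ε-closure({0}) = {0,2}
'd' @ 1: {3,4}
'c' @ 2: {1,2,5}  ✓accept
'd' @ 3: {3,4}
'c' @ 4: {1,2,5}  ✓accept
'd' @ 5: {3,4}
'c' @ 6: {1,2,5}  ✓accept
final: {1,2,5}; accept 1 in set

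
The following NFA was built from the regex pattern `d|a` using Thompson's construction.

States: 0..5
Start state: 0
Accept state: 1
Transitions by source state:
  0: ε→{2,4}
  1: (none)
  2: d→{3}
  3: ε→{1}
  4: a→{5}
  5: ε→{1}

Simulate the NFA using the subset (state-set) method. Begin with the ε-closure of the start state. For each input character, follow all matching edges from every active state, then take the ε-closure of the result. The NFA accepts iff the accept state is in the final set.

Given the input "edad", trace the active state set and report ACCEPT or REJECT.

S₀ = ε-closure({0}) = {0,2,4}
'e' @ 1: {}  — state set empty
rest 'dad' ignored (set empty)
final: {}; accept 1 not in set

Answer: REJECT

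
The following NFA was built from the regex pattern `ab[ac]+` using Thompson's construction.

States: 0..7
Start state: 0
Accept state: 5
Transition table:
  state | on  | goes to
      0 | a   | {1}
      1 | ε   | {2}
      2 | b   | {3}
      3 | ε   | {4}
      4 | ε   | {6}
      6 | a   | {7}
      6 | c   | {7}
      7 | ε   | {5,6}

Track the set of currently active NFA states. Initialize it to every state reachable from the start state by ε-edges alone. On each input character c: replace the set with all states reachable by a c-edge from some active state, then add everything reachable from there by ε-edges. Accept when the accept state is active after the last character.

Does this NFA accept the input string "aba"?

S₀ = ε-closure({0}) = {0}
'a' @ 1: {1,2}
'b' @ 2: {3,4,6}
'a' @ 3: {5,6,7}  ✓accept
final: {5,6,7}; accept 5 in set

Answer: ACCEPT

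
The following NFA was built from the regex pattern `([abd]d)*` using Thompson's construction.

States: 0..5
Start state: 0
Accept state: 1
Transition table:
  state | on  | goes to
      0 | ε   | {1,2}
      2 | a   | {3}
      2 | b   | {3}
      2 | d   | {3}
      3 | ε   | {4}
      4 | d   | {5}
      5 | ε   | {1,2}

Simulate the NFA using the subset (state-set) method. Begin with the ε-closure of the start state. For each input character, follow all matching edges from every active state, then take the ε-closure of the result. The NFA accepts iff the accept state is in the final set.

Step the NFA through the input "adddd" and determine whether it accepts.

initial (ε-close {0}): {0,1,2}
'a' @ 1: {3,4}
'd' @ 2: {1,2,5}  [accepting]
'd' @ 3: {3,4}
'd' @ 4: {1,2,5}  [accepting]
'd' @ 5: {3,4}
end set {3,4} — state 1 not in

Answer: REJECT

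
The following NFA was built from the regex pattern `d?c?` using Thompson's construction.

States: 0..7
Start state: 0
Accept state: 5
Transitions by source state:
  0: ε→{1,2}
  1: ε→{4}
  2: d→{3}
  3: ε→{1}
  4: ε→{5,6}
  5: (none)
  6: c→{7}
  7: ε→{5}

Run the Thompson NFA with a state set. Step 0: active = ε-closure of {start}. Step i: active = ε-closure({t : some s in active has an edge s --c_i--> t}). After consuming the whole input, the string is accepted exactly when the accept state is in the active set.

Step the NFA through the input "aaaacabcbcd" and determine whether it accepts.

Answer: REJECT

Trace:
S₀ = ε-closure({0}) = {0,1,2,4,5,6}
'a' @ 1: {}  — dead — no transitions
rest 'aaacabcbcd' ignored (set empty)
after full input: {}  (accept=5 not in)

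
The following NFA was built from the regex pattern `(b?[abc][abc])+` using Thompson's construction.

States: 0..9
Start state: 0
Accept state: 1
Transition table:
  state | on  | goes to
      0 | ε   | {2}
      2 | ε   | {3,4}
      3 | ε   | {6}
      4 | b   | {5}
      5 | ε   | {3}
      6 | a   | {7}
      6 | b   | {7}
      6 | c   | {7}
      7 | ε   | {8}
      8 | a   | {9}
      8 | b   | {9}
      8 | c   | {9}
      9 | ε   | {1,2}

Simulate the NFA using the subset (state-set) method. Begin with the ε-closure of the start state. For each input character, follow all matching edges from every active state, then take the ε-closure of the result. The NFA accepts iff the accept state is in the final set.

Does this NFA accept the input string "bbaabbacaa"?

start: ε-closure({0}) = {0,2,3,4,6}
'b' @ 1: {3,5,6,7,8}
'b' @ 2: {1,2,3,4,6,7,8,9}  ✓accept
'a' @ 3: {1,2,3,4,6,7,8,9}  ✓accept
'a' @ 4: {1,2,3,4,6,7,8,9}  ✓accept
'b' @ 5: {1,2,3,4,5,6,7,8,9}  ✓accept
'b' @ 6: {1,2,3,4,5,6,7,8,9}  ✓accept
'a' @ 7: {1,2,3,4,6,7,8,9}  ✓accept
'c' @ 8: {1,2,3,4,6,7,8,9}  ✓accept
'a' @ 9: {1,2,3,4,6,7,8,9}  ✓accept
'a' @ 10: {1,2,3,4,6,7,8,9}  ✓accept
end set {1,2,3,4,6,7,8,9} — state 1 in

Answer: ACCEPT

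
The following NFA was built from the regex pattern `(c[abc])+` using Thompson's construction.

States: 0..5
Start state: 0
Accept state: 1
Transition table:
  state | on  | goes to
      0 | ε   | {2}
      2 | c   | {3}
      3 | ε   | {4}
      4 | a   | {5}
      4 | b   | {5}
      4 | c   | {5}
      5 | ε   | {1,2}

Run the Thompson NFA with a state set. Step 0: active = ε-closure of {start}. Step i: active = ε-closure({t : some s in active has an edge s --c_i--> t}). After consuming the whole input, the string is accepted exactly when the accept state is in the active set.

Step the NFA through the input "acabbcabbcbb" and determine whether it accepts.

Answer: REJECT

Derivation:
start: ε-closure({0}) = {0,2}
'a' @ 1: {}  — state set empty
rest 'cabbcabbcbb' ignored (set empty)
final: {}; accept 1 not in set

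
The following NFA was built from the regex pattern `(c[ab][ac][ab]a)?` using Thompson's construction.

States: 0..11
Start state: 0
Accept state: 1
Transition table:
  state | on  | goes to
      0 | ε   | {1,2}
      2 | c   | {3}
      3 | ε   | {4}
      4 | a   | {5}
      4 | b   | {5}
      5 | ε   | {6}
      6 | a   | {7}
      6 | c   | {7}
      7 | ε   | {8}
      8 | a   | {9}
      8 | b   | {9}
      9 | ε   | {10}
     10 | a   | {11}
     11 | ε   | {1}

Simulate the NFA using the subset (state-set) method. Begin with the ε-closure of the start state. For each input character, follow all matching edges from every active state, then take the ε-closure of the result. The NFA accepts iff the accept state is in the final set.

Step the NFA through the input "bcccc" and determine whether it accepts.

start: ε-closure({0}) = {0,1,2}
'b' @ 1: {}  — dead — no transitions
rest 'cccc' ignored (set empty)
after full input: {}  (accept=1 not in)

Answer: REJECT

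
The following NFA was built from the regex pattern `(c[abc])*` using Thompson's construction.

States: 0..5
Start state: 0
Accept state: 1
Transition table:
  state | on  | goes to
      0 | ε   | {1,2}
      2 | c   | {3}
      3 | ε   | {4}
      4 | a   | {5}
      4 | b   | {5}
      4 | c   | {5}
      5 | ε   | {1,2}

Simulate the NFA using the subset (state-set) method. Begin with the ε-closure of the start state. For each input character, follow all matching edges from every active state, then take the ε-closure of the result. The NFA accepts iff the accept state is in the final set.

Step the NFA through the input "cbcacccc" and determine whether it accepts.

Answer: ACCEPT

Steps:
start: ε-closure({0}) = {0,1,2}
'c' @ 1: {3,4}
'b' @ 2: {1,2,5}  ✓accept
'c' @ 3: {3,4}
'a' @ 4: {1,2,5}  ✓accept
'c' @ 5: {3,4}
'c' @ 6: {1,2,5}  ✓accept
'c' @ 7: {3,4}
'c' @ 8: {1,2,5}  ✓accept
final: {1,2,5}; accept 1 in set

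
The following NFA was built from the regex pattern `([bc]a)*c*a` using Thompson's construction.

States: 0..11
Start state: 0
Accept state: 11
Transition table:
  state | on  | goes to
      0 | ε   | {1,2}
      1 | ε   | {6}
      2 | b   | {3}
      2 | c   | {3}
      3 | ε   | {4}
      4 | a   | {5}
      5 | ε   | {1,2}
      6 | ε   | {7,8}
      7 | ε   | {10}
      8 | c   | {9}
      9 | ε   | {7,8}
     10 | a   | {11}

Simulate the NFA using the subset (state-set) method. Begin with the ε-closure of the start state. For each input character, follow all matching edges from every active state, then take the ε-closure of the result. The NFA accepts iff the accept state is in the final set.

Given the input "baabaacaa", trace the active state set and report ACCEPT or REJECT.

Answer: REJECT

Trace:
initial (ε-close {0}): {0,1,2,6,7,8,10}
'b' @ 1: {3,4}
'a' @ 2: {1,2,5,6,7,8,10}
'a' @ 3: {11}  [accepting]
'b' @ 4: {}  — no active states
rest 'aacaa' ignored (set empty)
after full input: {}  (accept=11 not in)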